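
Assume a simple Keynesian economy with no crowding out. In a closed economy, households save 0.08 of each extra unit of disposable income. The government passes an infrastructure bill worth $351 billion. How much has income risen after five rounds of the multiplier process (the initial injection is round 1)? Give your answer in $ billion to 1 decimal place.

MPC = 1 − MPS = 1 − 0.08 = 0.92.
Round 1 adds ΔG = $351 billion; each later round is MPC = 0.92 times the previous.
After 5 rounds: 351 + 322.92 + 297.0864 + 273.319488 + 251.45392896 = ΔG·(1 − c^5)/(1 − c) = 351 × (1 − 0.6590815232)/0.08 ≈ $1,495.8 billion.

$1,495.8 billion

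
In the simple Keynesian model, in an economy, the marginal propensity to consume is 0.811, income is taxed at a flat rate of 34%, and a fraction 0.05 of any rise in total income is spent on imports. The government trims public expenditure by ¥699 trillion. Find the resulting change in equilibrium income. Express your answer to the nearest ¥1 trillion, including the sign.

Spending multiplier = 1/(1 − c(1−t) + m) = 1/(1 − 0.811×0.66 + 0.05) = 1/0.51474 ≈ 1.943.
ΔY = k × ΔG = (−¥699 trillion) / 0.51474 ≈ −¥1,358 trillion.

−¥1,358 trillion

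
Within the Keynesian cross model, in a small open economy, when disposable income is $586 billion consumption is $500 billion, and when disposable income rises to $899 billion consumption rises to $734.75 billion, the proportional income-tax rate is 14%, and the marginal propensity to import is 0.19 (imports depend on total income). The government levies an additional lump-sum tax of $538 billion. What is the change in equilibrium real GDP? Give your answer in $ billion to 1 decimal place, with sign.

−$740.4 billion

MPC = ΔC/ΔYd = (734.75 − 500)/(899 − 586) = 234.75/313 = 0.75.
A lump-sum tax change of +$538 billion shifts disposable income by −$538 billion; first-round consumption changes by −c × ΔT = −0.75 × (+$538 billion) = −$403.5 billion.
Expenditure multiplier = 1/(1 − c(1−t) + m) = 1/(1 − 0.75×0.86 + 0.19) = 1/0.545 ≈ 1.835.
The tax multiplier is −c × k ≈ −1.376, so ΔY = k × (−c·ΔT) = (−$403.5 billion) / 0.545 ≈ −$740.4 billion.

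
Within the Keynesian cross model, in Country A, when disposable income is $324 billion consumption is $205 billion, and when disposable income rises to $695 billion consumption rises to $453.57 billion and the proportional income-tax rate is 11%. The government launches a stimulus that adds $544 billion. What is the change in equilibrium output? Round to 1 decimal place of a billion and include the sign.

+$1,347.5 billion

MPC = ΔC/ΔYd = (453.57 − 205)/(695 − 324) = 248.57/371 = 0.67.
Spending multiplier = 1/(1 − c(1−t)) = 1/(1 − 0.67×0.89) = 1/0.4037 ≈ 2.477.
ΔY = k × ΔG = (+$544 billion) / 0.4037 ≈ +$1,347.5 billion.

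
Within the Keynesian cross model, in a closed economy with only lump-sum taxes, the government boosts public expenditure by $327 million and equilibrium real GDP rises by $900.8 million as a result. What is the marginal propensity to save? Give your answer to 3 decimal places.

0.363

Implied spending multiplier k = ΔY/ΔG = 900.8/327 ≈ 2.7547.
Since k = 1/(1 − MPC), MPC = 1 − 1/k = 1 − ΔG/ΔY = 1 − 327/900.8 ≈ 0.637.
MPS = 1 − MPC = 0.363.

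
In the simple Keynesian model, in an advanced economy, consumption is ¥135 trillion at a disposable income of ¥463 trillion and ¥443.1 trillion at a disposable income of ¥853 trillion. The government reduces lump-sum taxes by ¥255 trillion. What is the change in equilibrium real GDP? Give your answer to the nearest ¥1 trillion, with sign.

MPC = ΔC/ΔYd = (443.1 − 135)/(853 − 463) = 308.1/390 = 0.79.
A lump-sum tax change of −¥255 trillion shifts disposable income by +¥255 trillion; first-round consumption changes by −c × ΔT = −0.79 × (−¥255 trillion) = +¥201.45 trillion.
Expenditure multiplier = 1/(1 − MPC) = 1/(1 − 0.79) = 1/0.21 ≈ 4.762.
The tax multiplier is −c × k ≈ −3.762, so ΔY = k × (−c·ΔT) = (+¥201.45 trillion) / 0.21 ≈ +¥959 trillion.

+¥959 trillion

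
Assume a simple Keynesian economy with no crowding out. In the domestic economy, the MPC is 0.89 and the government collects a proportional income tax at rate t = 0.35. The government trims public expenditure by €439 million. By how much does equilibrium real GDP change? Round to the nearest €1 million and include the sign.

−€1,042 million

Expenditure multiplier = 1/(1 − c(1−t)) = 1/(1 − 0.89×0.65) = 1/0.4215 ≈ 2.372.
ΔY = k × ΔG = (−€439 million) / 0.4215 ≈ −€1,042 million.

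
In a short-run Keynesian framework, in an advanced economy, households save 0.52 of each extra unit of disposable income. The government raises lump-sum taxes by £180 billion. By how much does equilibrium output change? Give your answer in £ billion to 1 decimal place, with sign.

MPC = 1 − MPS = 1 − 0.52 = 0.48.
A lump-sum tax change of +£180 billion shifts disposable income by −£180 billion; first-round consumption changes by −c × ΔT = −0.48 × (+£180 billion) = −£86.4 billion.
Expenditure multiplier = 1/(1 − MPC) = 1/(1 − 0.48) = 1/0.52 ≈ 1.923.
The tax multiplier is −c × k ≈ −0.923, so ΔY = k × (−c·ΔT) = (−£86.4 billion) / 0.52 ≈ −£166.2 billion.

−£166.2 billion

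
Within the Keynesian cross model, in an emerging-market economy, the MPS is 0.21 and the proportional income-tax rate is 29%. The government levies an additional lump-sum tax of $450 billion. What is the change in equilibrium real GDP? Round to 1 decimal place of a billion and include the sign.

−$809.6 billion

MPC = 1 − MPS = 1 − 0.21 = 0.79.
A lump-sum tax change of +$450 billion shifts disposable income by −$450 billion; first-round consumption changes by −c × ΔT = −0.79 × (+$450 billion) = −$355.5 billion.
Expenditure multiplier = 1/(1 − c(1−t)) = 1/(1 − 0.79×0.71) = 1/0.4391 ≈ 2.277.
The tax multiplier is −c × k ≈ −1.799, so ΔY = k × (−c·ΔT) = (−$355.5 billion) / 0.4391 ≈ −$809.6 billion.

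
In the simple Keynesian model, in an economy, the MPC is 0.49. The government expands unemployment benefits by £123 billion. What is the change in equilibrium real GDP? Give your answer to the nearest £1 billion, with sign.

+£118 billion

The transfer change shifts disposable income by +£123 billion, so first-round consumption changes by c·ΔTR = 0.49 × (+£123 billion) = +£60.27 billion.
Expenditure multiplier = 1/(1 − MPC) = 1/(1 − 0.49) = 1/0.51 ≈ 1.961.
The transfer multiplier is c × k ≈ 0.961, so ΔY = k × (c·ΔTR) = (+£60.27 billion) / 0.51 ≈ +£118 billion.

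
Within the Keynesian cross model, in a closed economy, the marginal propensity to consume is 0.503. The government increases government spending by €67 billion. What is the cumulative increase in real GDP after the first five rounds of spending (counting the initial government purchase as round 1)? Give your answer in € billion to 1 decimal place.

Round 1 adds ΔG = €67 billion; each later round is MPC = 0.503 times the previous.
After 5 rounds: 67 + 33.701 + 16.951603 + 8.526656309 + 4.288908123427 = ΔG·(1 − c^5)/(1 − c) = 67 × (1 − 0.032198817702743)/0.497 ≈ €130.5 billion.

€130.5 billion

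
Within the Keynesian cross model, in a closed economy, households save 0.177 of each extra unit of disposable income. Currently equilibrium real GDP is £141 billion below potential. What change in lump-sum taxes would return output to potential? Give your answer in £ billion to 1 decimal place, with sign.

MPC = 1 − MPS = 1 − 0.177 = 0.823.
Spending multiplier = 1/(1 − MPC) = 1/(1 − 0.823) = 1/0.177 ≈ 5.65.
Tax multiplier = −c·k = −0.823/0.177 ≈ −4.65. Need ΔY = +£141 billion, so ΔT = ΔY/(−c·k) = −(+£141 billion) × 0.177 / 0.823 ≈ −£30.3 billion.
The government should cut lump-sum taxes by £30.3 billion.

−£30.3 billion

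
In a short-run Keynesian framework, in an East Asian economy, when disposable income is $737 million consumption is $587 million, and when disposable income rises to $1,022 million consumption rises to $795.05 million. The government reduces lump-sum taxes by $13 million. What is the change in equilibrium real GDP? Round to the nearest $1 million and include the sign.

MPC = ΔC/ΔYd = (795.05 − 587)/(1,022 − 737) = 208.05/285 = 0.73.
A lump-sum tax change of −$13 million shifts disposable income by +$13 million; first-round consumption changes by −c × ΔT = −0.73 × (−$13 million) = +$9.49 million.
Expenditure multiplier = 1/(1 − MPC) = 1/(1 − 0.73) = 1/0.27 ≈ 3.704.
The tax multiplier is −c × k ≈ −2.704, so ΔY = k × (−c·ΔT) = (+$9.49 million) / 0.27 ≈ +$35 million.

+$35 million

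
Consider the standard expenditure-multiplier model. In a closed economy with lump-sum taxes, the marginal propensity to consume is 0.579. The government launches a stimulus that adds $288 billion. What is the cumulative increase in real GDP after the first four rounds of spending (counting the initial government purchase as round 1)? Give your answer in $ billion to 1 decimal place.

$607.2 billion

Round 1 adds ΔG = $288 billion; each later round is MPC = 0.579 times the previous.
After 4 rounds: 288 + 166.752 + 96.549408 + 55.902107232 = ΔG·(1 − c^4)/(1 − c) = 288 × (1 − 0.112386528081)/0.421 ≈ $607.2 billion.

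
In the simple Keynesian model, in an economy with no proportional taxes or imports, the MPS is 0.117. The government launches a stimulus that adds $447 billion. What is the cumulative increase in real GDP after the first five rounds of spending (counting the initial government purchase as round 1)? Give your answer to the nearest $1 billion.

$1,770 billion

MPC = 1 − MPS = 1 − 0.117 = 0.883.
Round 1 adds ΔG = $447 billion; each later round is MPC = 0.883 times the previous.
After 5 rounds: 447 + 394.701 + 348.520983 + 307.744027989 + 271.737976714287 = ΔG·(1 − c^5)/(1 − c) = 447 × (1 − 0.536788889124643)/0.117 ≈ $1,770 billion.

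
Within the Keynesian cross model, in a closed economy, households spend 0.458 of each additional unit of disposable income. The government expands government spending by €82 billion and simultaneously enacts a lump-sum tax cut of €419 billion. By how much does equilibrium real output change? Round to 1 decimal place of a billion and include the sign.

Expenditure multiplier = 1/(1 − MPC) = 1/(1 − 0.458) = 1/0.542 ≈ 1.845.
ΔG contributes k·ΔG = (+€82 billion) / 0.542 ≈ +€151.3 billion.
ΔT of −€419 billion changes first-round spending by −c·ΔT = +€191.902 billion, contributing k·(−c·ΔT) = (+€191.902 billion) / 0.542 ≈ +€354.1 billion.
Net ΔY = k(ΔG − c·ΔT) = (+€273.902 billion) / 0.542 ≈ +€505.4 billion.

+€505.4 billion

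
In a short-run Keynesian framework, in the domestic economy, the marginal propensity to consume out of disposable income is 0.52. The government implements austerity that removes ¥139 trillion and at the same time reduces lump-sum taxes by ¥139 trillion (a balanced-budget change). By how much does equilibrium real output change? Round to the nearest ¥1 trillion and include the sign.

−¥139 trillion

Expenditure multiplier = 1/(1 − MPC) = 1/(1 − 0.52) = 1/0.48 ≈ 2.083.
ΔG contributes k·ΔG = (−¥139 trillion) / 0.48 ≈ −¥289.6 trillion.
ΔT of −¥139 trillion changes first-round spending by −c·ΔT = +¥72.28 trillion, contributing k·(−c·ΔT) = (+¥72.28 trillion) / 0.48 ≈ +¥150.6 trillion.
With ΔG = ΔT and no other leakages, the balanced-budget multiplier is 1, so ΔY = ΔG = −¥139 trillion.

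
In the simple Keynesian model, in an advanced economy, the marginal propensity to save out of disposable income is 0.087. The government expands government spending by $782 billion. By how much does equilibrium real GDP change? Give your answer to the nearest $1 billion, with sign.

+$8,989 billion

MPC = 1 − MPS = 1 − 0.087 = 0.913.
Government-spending multiplier = 1/(1 − MPC) = 1/(1 − 0.913) = 1/0.087 ≈ 11.494.
ΔY = k × ΔG = (+$782 billion) / 0.087 ≈ +$8,989 billion.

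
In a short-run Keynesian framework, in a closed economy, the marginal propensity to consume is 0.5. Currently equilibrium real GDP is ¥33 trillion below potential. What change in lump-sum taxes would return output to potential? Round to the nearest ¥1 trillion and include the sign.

Spending multiplier = 1/(1 − MPC) = 1/(1 − 0.5) = 1/0.5 = 2.
Tax multiplier = −c·k = −0.5/0.5 = −1. Need ΔY = +¥33 trillion, so ΔT = ΔY/(−c·k) = −(+¥33 trillion) × 0.5 / 0.5 = −¥33 trillion.
The government should cut lump-sum taxes by ¥33 trillion.

−¥33 trillion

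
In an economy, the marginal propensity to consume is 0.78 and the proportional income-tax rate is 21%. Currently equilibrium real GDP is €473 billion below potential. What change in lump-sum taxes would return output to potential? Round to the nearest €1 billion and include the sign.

−€233 billion

Spending multiplier = 1/(1 − c(1−t)) = 1/(1 − 0.78×0.79) = 1/0.3838 ≈ 2.606.
Tax multiplier = −c·k = −0.78/0.3838 ≈ −2.032. Need ΔY = +€473 billion, so ΔT = ΔY/(−c·k) = −(+€473 billion) × 0.3838 / 0.78 ≈ −€233 billion.
The government should cut lump-sum taxes by €233 billion.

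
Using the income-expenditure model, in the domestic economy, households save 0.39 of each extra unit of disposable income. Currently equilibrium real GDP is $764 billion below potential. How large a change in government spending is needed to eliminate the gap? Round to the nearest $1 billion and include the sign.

MPC = 1 − MPS = 1 − 0.39 = 0.61.
Spending multiplier = 1/(1 − MPC) = 1/(1 − 0.61) = 1/0.39 ≈ 2.564.
Need ΔY = +$764 billion, so ΔG = ΔY/k = (+$764 billion) × 0.39 ≈ +$298 billion.
The government should increase government spending by $298 billion.

+$298 billion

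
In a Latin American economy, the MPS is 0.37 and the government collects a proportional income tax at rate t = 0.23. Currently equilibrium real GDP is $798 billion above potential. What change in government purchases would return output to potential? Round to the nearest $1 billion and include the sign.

MPC = 1 − MPS = 1 − 0.37 = 0.63.
Spending multiplier = 1/(1 − c(1−t)) = 1/(1 − 0.63×0.77) = 1/0.5149 ≈ 1.942.
Need ΔY = −$798 billion, so ΔG = ΔY/k = (−$798 billion) × 0.5149 ≈ −$411 billion.
The government should cut government purchases by $411 billion.

−$411 billion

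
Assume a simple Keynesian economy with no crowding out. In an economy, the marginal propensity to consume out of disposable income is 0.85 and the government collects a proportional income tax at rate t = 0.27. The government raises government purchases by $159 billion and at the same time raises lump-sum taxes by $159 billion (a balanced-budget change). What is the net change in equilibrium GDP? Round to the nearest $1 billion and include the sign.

+$63 billion

Expenditure multiplier = 1/(1 − c(1−t)) = 1/(1 − 0.85×0.73) = 1/0.3795 ≈ 2.635.
ΔG contributes k·ΔG = (+$159 billion) / 0.3795 ≈ +$419 billion.
ΔT of +$159 billion changes first-round spending by −c·ΔT = −$135.15 billion, contributing k·(−c·ΔT) = (−$135.15 billion) / 0.3795 ≈ −$356.1 billion.
Net ΔY = k(ΔG − c·ΔT) = (+$23.85 billion) / 0.3795 ≈ +$63 billion.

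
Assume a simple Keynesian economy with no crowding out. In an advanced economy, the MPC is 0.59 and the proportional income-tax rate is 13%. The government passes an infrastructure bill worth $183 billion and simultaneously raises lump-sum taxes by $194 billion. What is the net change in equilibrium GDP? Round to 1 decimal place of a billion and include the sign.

Expenditure multiplier = 1/(1 − c(1−t)) = 1/(1 − 0.59×0.87) = 1/0.4867 ≈ 2.055.
ΔG contributes k·ΔG = (+$183 billion) / 0.4867 ≈ +$376 billion.
ΔT of +$194 billion changes first-round spending by −c·ΔT = −$114.46 billion, contributing k·(−c·ΔT) = (−$114.46 billion) / 0.4867 ≈ −$235.2 billion.
Net ΔY = k(ΔG − c·ΔT) = (+$68.54 billion) / 0.4867 ≈ +$140.8 billion.

+$140.8 billion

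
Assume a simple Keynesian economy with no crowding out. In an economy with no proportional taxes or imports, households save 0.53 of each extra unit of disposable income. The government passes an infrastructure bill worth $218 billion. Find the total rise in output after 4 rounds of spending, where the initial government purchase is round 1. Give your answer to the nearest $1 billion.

MPC = 1 − MPS = 1 − 0.53 = 0.47.
Round 1 adds ΔG = $218 billion; each later round is MPC = 0.47 times the previous.
After 4 rounds: 218 + 102.46 + 48.1562 + 22.633414 = ΔG·(1 − c^4)/(1 − c) = 218 × (1 − 0.04879681)/0.53 ≈ $391 billion.

$391 billion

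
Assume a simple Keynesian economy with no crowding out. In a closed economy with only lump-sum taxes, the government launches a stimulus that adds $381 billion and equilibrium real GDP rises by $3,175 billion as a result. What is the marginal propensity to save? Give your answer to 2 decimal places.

Implied spending multiplier k = ΔY/ΔG = 3,175/381 ≈ 8.3333.
Since k = 1/(1 − MPC), MPC = 1 − 1/k = 1 − ΔG/ΔY = 1 − 381/3,175 = 0.88.
MPS = 1 − MPC = 0.12.

0.12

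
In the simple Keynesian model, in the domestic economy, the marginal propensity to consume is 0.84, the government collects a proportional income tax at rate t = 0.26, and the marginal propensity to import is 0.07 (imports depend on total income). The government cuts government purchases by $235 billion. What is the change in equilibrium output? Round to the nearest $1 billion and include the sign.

Spending multiplier = 1/(1 − c(1−t) + m) = 1/(1 − 0.84×0.74 + 0.07) = 1/0.4484 ≈ 2.23.
ΔY = k × ΔG = (−$235 billion) / 0.4484 ≈ −$524 billion.

−$524 billion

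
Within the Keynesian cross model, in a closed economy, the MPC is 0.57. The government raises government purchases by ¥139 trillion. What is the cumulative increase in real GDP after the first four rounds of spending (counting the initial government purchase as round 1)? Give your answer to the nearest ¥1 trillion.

Round 1 adds ΔG = ¥139 trillion; each later round is MPC = 0.57 times the previous.
After 4 rounds: 139 + 79.23 + 45.1611 + 25.741827 = ΔG·(1 − c^4)/(1 − c) = 139 × (1 − 0.10556001)/0.43 ≈ ¥289 trillion.

¥289 trillion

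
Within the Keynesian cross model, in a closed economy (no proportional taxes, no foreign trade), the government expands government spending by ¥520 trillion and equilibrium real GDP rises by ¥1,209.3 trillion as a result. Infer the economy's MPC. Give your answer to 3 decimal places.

Implied spending multiplier k = ΔY/ΔG = 1,209.3/520 ≈ 2.3256.
Since k = 1/(1 − MPC), MPC = 1 − 1/k = 1 − ΔG/ΔY = 1 − 520/1,209.3 ≈ 0.570.

0.570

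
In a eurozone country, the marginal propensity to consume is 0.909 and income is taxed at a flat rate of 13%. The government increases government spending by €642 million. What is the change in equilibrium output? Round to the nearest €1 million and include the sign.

+€3,069 million

Government-spending multiplier = 1/(1 − c(1−t)) = 1/(1 − 0.909×0.87) = 1/0.20917 ≈ 4.781.
ΔY = k × ΔG = (+€642 million) / 0.20917 ≈ +€3,069 million.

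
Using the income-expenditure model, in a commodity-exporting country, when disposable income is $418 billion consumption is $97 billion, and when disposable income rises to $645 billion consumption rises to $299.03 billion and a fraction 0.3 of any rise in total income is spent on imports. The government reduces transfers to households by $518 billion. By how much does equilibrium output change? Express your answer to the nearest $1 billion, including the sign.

MPC = ΔC/ΔYd = (299.03 − 97)/(645 − 418) = 202.03/227 = 0.89.
The transfer change shifts disposable income by −$518 billion, so first-round consumption changes by c·ΔTR = 0.89 × (−$518 billion) = −$461.02 billion.
Expenditure multiplier = 1/(1 − c + m) = 1/(1 − 0.89 + 0.3) = 1/0.41 ≈ 2.439.
The transfer multiplier is c × k ≈ 2.171, so ΔY = k × (c·ΔTR) = (−$461.02 billion) / 0.41 ≈ −$1,124 billion.

−$1,124 billion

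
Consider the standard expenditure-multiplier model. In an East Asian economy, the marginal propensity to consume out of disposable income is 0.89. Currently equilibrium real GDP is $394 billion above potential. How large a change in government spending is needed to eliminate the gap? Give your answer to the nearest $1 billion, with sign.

−$43 billion

Spending multiplier = 1/(1 − MPC) = 1/(1 − 0.89) = 1/0.11 ≈ 9.091.
Need ΔY = −$394 billion, so ΔG = ΔY/k = (−$394 billion) × 0.11 ≈ −$43 billion.
The government should cut government spending by $43 billion.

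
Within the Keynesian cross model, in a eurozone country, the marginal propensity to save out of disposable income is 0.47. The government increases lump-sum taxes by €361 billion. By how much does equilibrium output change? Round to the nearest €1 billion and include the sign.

MPC = 1 − MPS = 1 − 0.47 = 0.53.
A lump-sum tax change of +€361 billion shifts disposable income by −€361 billion; first-round consumption changes by −c × ΔT = −0.53 × (+€361 billion) = −€191.33 billion.
Expenditure multiplier = 1/(1 − MPC) = 1/(1 − 0.53) = 1/0.47 ≈ 2.128.
The tax multiplier is −c × k ≈ −1.128, so ΔY = k × (−c·ΔT) = (−€191.33 billion) / 0.47 ≈ −€407 billion.

−€407 billion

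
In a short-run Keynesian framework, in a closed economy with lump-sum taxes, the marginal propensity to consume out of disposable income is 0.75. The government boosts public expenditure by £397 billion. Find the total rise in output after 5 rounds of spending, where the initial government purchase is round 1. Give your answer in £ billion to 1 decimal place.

Round 1 adds ΔG = £397 billion; each later round is MPC = 0.75 times the previous.
After 5 rounds: 397 + 297.75 + 223.3125 + 167.484375 + 125.61328125 = ΔG·(1 − c^5)/(1 − c) = 397 × (1 − 0.2373046875)/0.25 ≈ £1,211.2 billion.

£1,211.2 billion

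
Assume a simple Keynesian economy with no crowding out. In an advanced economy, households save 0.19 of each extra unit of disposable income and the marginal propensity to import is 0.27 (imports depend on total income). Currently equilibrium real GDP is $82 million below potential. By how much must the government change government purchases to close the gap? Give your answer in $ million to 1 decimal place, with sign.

+$37.7 million

MPC = 1 − MPS = 1 − 0.19 = 0.81.
Spending multiplier = 1/(1 − c + m) = 1/(1 − 0.81 + 0.27) = 1/0.46 ≈ 2.174.
Need ΔY = +$82 million, so ΔG = ΔY/k = (+$82 million) × 0.46 ≈ +$37.7 million.
The government should increase government purchases by $37.7 million.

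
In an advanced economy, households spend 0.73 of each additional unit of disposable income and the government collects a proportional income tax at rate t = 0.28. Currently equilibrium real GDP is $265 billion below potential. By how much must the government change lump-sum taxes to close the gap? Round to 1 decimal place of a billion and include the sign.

Spending multiplier = 1/(1 − c(1−t)) = 1/(1 − 0.73×0.72) = 1/0.4744 ≈ 2.108.
Tax multiplier = −c·k = −0.73/0.4744 ≈ −1.539. Need ΔY = +$265 billion, so ΔT = ΔY/(−c·k) = −(+$265 billion) × 0.4744 / 0.73 ≈ −$172.2 billion.
The government should cut lump-sum taxes by $172.2 billion.

−$172.2 billion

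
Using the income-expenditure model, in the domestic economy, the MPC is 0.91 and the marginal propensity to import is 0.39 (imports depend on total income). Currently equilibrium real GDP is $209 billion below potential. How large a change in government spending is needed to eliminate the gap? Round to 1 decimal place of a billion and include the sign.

Spending multiplier = 1/(1 − c + m) = 1/(1 − 0.91 + 0.39) = 1/0.48 ≈ 2.083.
Need ΔY = +$209 billion, so ΔG = ΔY/k = (+$209 billion) × 0.48 ≈ +$100.3 billion.
The government should increase government spending by $100.3 billion.

+$100.3 billion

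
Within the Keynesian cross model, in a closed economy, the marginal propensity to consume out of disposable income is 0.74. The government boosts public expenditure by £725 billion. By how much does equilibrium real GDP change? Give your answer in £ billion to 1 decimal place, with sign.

Government-spending multiplier = 1/(1 − MPC) = 1/(1 − 0.74) = 1/0.26 ≈ 3.846.
ΔY = k × ΔG = (+£725 billion) / 0.26 ≈ +£2,788.5 billion.

+£2,788.5 billion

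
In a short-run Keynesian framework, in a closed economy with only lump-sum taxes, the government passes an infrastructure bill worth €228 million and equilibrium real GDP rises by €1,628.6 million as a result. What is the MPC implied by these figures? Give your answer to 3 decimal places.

0.860

Implied spending multiplier k = ΔY/ΔG = 1,628.6/228 ≈ 7.143.
Since k = 1/(1 − MPC), MPC = 1 − 1/k = 1 − ΔG/ΔY = 1 − 228/1,628.6 ≈ 0.860.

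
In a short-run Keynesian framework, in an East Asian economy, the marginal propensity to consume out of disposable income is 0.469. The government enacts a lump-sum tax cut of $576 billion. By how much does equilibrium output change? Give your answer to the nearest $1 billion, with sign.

+$509 billion

A lump-sum tax change of −$576 billion shifts disposable income by +$576 billion; first-round consumption changes by −c × ΔT = −0.469 × (−$576 billion) = +$270.144 billion.
Expenditure multiplier = 1/(1 − MPC) = 1/(1 − 0.469) = 1/0.531 ≈ 1.883.
The tax multiplier is −c × k ≈ −0.883, so ΔY = k × (−c·ΔT) = (+$270.144 billion) / 0.531 ≈ +$509 billion.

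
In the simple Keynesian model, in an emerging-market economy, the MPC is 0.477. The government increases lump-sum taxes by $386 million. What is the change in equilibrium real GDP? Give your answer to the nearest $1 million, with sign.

A lump-sum tax change of +$386 million shifts disposable income by −$386 million; first-round consumption changes by −c × ΔT = −0.477 × (+$386 million) = −$184.122 million.
Expenditure multiplier = 1/(1 − MPC) = 1/(1 − 0.477) = 1/0.523 ≈ 1.912.
The tax multiplier is −c × k ≈ −0.912, so ΔY = k × (−c·ΔT) = (−$184.122 million) / 0.523 ≈ −$352 million.

−$352 million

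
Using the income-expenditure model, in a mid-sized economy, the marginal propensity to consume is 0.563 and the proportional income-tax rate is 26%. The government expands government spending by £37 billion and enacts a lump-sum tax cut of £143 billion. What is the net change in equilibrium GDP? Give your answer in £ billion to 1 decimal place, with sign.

Expenditure multiplier = 1/(1 − c(1−t)) = 1/(1 − 0.563×0.74) = 1/0.58338 ≈ 1.714.
ΔG contributes k·ΔG = (+£37 billion) / 0.58338 ≈ +£63.4 billion.
ΔT of −£143 billion changes first-round spending by −c·ΔT = +£80.509 billion, contributing k·(−c·ΔT) = (+£80.509 billion) / 0.58338 ≈ +£138 billion.
Net ΔY = k(ΔG − c·ΔT) = (+£117.509 billion) / 0.58338 ≈ +£201.4 billion.

+£201.4 billion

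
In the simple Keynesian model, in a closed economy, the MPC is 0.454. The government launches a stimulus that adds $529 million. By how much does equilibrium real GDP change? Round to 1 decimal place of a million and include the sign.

Expenditure multiplier = 1/(1 − MPC) = 1/(1 − 0.454) = 1/0.546 ≈ 1.832.
ΔY = k × ΔG = (+$529 million) / 0.546 ≈ +$968.9 million.

+$968.9 million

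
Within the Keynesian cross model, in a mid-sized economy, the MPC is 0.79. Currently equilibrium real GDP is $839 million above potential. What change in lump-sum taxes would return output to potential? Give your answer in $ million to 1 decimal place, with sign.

Spending multiplier = 1/(1 − MPC) = 1/(1 − 0.79) = 1/0.21 ≈ 4.762.
Tax multiplier = −c·k = −0.79/0.21 ≈ −3.762. Need ΔY = −$839 million, so ΔT = ΔY/(−c·k) = −(−$839 million) × 0.21 / 0.79 ≈ +$223 million.
The government should raise lump-sum taxes by $223 million.

+$223.0 million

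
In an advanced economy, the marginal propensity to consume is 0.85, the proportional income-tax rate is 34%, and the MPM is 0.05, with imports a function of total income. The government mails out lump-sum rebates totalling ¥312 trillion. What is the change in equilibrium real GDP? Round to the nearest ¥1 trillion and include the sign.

+¥542 trillion

A lump-sum tax change of −¥312 trillion shifts disposable income by +¥312 trillion; first-round consumption changes by −c × ΔT = −0.85 × (−¥312 trillion) = +¥265.2 trillion.
Expenditure multiplier = 1/(1 − c(1−t) + m) = 1/(1 − 0.85×0.66 + 0.05) = 1/0.489 ≈ 2.045.
The tax multiplier is −c × k ≈ −1.738, so ΔY = k × (−c·ΔT) = (+¥265.2 trillion) / 0.489 ≈ +¥542 trillion.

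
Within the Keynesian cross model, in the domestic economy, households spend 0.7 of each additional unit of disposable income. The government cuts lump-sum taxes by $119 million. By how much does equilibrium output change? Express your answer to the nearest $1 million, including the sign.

+$278 million

A lump-sum tax change of −$119 million shifts disposable income by +$119 million; first-round consumption changes by −c × ΔT = −0.7 × (−$119 million) = +$83.3 million.
Expenditure multiplier = 1/(1 − MPC) = 1/(1 − 0.7) = 1/0.3 ≈ 3.333.
The tax multiplier is −c × k ≈ −2.333, so ΔY = k × (−c·ΔT) = (+$83.3 million) / 0.3 ≈ +$278 million.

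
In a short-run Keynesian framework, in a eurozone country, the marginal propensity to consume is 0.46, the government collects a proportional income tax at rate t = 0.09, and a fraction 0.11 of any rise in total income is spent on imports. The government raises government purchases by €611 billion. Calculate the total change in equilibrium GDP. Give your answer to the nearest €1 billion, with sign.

+€884 billion

Government-spending multiplier = 1/(1 − c(1−t) + m) = 1/(1 − 0.46×0.91 + 0.11) = 1/0.6914 ≈ 1.446.
ΔY = k × ΔG = (+€611 billion) / 0.6914 ≈ +€884 billion.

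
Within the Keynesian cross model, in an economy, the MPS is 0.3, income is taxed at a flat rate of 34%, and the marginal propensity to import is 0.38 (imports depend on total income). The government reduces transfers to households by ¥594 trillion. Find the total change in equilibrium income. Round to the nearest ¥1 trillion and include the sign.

MPC = 1 − MPS = 1 − 0.3 = 0.7.
The transfer change shifts disposable income by −¥594 trillion, so first-round consumption changes by c·ΔTR = 0.7 × (−¥594 trillion) = −¥415.8 trillion.
Expenditure multiplier = 1/(1 − c(1−t) + m) = 1/(1 − 0.7×0.66 + 0.38) = 1/0.918 ≈ 1.089.
The transfer multiplier is c × k ≈ 0.763, so ΔY = k × (c·ΔTR) = (−¥415.8 trillion) / 0.918 ≈ −¥453 trillion.

−¥453 trillion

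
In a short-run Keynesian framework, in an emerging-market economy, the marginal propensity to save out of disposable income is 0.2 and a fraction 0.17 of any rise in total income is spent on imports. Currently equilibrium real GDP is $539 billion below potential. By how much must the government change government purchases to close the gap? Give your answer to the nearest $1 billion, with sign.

+$199 billion

MPC = 1 − MPS = 1 − 0.2 = 0.8.
Spending multiplier = 1/(1 − c + m) = 1/(1 − 0.8 + 0.17) = 1/0.37 ≈ 2.703.
Need ΔY = +$539 billion, so ΔG = ΔY/k = (+$539 billion) × 0.37 ≈ +$199 billion.
The government should increase government purchases by $199 billion.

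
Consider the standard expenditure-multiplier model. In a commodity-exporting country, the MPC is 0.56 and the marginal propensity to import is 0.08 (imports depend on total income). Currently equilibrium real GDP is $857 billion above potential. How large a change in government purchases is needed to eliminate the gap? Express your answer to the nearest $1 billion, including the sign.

−$446 billion

Spending multiplier = 1/(1 − c + m) = 1/(1 − 0.56 + 0.08) = 1/0.52 ≈ 1.923.
Need ΔY = −$857 billion, so ΔG = ΔY/k = (−$857 billion) × 0.52 ≈ −$446 billion.
The government should cut government purchases by $446 billion.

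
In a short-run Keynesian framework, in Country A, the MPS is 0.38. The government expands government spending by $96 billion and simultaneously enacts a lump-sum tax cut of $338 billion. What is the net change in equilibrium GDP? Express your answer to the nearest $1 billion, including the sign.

MPC = 1 − MPS = 1 − 0.38 = 0.62.
Expenditure multiplier = 1/(1 − MPC) = 1/(1 − 0.62) = 1/0.38 ≈ 2.632.
ΔG contributes k·ΔG = (+$96 billion) / 0.38 ≈ +$252.6 billion.
ΔT of −$338 billion changes first-round spending by −c·ΔT = +$209.56 billion, contributing k·(−c·ΔT) = (+$209.56 billion) / 0.38 ≈ +$551.5 billion.
Net ΔY = k(ΔG − c·ΔT) = (+$305.56 billion) / 0.38 ≈ +$804 billion.

+$804 billion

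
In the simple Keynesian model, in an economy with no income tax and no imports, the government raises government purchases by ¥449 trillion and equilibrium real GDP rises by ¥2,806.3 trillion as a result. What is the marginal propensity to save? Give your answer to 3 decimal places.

Implied spending multiplier k = ΔY/ΔG = 2,806.3/449 ≈ 6.2501.
Since k = 1/(1 − MPC), MPC = 1 − 1/k = 1 − ΔG/ΔY = 1 − 449/2,806.3 ≈ 0.840.
MPS = 1 − MPC = 0.160.

0.160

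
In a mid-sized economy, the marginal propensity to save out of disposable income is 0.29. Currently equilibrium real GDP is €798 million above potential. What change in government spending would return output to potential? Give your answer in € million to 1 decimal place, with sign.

MPC = 1 − MPS = 1 − 0.29 = 0.71.
Spending multiplier = 1/(1 − MPC) = 1/(1 − 0.71) = 1/0.29 ≈ 3.448.
Need ΔY = −€798 million, so ΔG = ΔY/k = (−€798 million) × 0.29 ≈ −€231.4 million.
The government should cut government spending by €231.4 million.

−€231.4 million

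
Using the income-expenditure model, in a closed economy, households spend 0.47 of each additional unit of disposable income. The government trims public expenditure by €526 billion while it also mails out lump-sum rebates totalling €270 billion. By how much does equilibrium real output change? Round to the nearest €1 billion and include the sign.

−€753 billion

Expenditure multiplier = 1/(1 − MPC) = 1/(1 − 0.47) = 1/0.53 ≈ 1.887.
ΔG contributes k·ΔG = (−€526 billion) / 0.53 ≈ −€992.5 billion.
ΔT of −€270 billion changes first-round spending by −c·ΔT = +€126.9 billion, contributing k·(−c·ΔT) = (+€126.9 billion) / 0.53 ≈ +€239.4 billion.
Net ΔY = k(ΔG − c·ΔT) = (−€399.1 billion) / 0.53 ≈ −€753 billion.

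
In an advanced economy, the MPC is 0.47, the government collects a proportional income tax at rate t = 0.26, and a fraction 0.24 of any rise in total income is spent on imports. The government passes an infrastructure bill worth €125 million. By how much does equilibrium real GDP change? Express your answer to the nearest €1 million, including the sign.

+€140 million

Government-spending multiplier = 1/(1 − c(1−t) + m) = 1/(1 − 0.47×0.74 + 0.24) = 1/0.8922 ≈ 1.121.
ΔY = k × ΔG = (+€125 million) / 0.8922 ≈ +€140 million.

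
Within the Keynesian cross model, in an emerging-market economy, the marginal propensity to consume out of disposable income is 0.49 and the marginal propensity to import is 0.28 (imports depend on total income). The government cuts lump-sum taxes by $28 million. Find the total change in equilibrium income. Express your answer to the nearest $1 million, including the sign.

A lump-sum tax change of −$28 million shifts disposable income by +$28 million; first-round consumption changes by −c × ΔT = −0.49 × (−$28 million) = +$13.72 million.
Expenditure multiplier = 1/(1 − c + m) = 1/(1 − 0.49 + 0.28) = 1/0.79 ≈ 1.266.
The tax multiplier is −c × k ≈ −0.62, so ΔY = k × (−c·ΔT) = (+$13.72 million) / 0.79 ≈ +$17 million.

+$17 million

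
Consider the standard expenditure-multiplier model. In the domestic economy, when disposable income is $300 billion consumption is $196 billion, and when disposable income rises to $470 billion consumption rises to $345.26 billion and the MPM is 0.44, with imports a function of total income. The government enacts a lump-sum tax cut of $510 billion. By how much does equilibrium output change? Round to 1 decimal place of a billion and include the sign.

MPC = ΔC/ΔYd = (345.26 − 196)/(470 − 300) = 149.26/170 = 0.878.
A lump-sum tax change of −$510 billion shifts disposable income by +$510 billion; first-round consumption changes by −c × ΔT = −0.878 × (−$510 billion) = +$447.78 billion.
Expenditure multiplier = 1/(1 − c + m) = 1/(1 − 0.878 + 0.44) = 1/0.562 ≈ 1.779.
The tax multiplier is −c × k ≈ −1.562, so ΔY = k × (−c·ΔT) = (+$447.78 billion) / 0.562 ≈ +$796.8 billion.

+$796.8 billion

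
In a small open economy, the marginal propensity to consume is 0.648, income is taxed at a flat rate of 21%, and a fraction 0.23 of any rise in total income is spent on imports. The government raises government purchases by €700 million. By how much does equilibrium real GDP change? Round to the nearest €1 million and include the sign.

+€975 million

Spending multiplier = 1/(1 − c(1−t) + m) = 1/(1 − 0.648×0.79 + 0.23) = 1/0.71808 ≈ 1.393.
ΔY = k × ΔG = (+€700 million) / 0.71808 ≈ +€975 million.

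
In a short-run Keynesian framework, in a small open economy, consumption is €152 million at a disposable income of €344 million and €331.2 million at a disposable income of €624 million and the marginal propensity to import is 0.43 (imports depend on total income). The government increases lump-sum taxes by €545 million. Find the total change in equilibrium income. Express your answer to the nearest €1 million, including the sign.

−€442 million

MPC = ΔC/ΔYd = (331.2 − 152)/(624 − 344) = 179.2/280 = 0.64.
A lump-sum tax change of +€545 million shifts disposable income by −€545 million; first-round consumption changes by −c × ΔT = −0.64 × (+€545 million) = −€348.8 million.
Expenditure multiplier = 1/(1 − c + m) = 1/(1 − 0.64 + 0.43) = 1/0.79 ≈ 1.266.
The tax multiplier is −c × k ≈ −0.81, so ΔY = k × (−c·ΔT) = (−€348.8 million) / 0.79 ≈ −€442 million.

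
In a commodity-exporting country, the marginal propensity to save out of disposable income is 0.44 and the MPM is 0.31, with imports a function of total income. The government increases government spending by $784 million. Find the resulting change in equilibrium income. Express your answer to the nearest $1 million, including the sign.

MPC = 1 − MPS = 1 − 0.44 = 0.56.
Government-spending multiplier = 1/(1 − c + m) = 1/(1 − 0.56 + 0.31) = 1/0.75 ≈ 1.333.
ΔY = k × ΔG = (+$784 million) / 0.75 ≈ +$1,045 million.

+$1,045 million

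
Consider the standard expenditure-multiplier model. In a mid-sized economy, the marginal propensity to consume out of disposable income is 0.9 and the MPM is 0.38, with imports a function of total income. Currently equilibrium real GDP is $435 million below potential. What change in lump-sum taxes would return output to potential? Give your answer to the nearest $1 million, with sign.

−$232 million

Spending multiplier = 1/(1 − c + m) = 1/(1 − 0.9 + 0.38) = 1/0.48 ≈ 2.083.
Tax multiplier = −c·k = −0.9/0.48 = −1.875. Need ΔY = +$435 million, so ΔT = ΔY/(−c·k) = −(+$435 million) × 0.48 / 0.9 = −$232 million.
The government should cut lump-sum taxes by $232 million.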